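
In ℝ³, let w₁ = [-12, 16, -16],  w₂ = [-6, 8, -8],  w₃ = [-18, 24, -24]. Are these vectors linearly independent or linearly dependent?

One vector is a scalar multiple of another, so the set is dependent.

linearly dependent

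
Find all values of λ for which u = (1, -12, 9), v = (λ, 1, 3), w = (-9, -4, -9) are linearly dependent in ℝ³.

Place the vectors as rows of a 3×3 matrix; dependence ⇔ determinant zero.
Cofactor expansion gives det = 408 - 144*λ.
Setting this to zero gives λ = 17/6.

λ = 17/6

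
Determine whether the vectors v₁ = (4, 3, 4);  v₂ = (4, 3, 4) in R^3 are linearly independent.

linearly dependent

Place the vectors as rows of a 2×3 matrix and reduce to echelon form.
The reduction yields 1 nonzero row, so the rank is 1.
Since rank 1 < 2, the set is linearly dependent.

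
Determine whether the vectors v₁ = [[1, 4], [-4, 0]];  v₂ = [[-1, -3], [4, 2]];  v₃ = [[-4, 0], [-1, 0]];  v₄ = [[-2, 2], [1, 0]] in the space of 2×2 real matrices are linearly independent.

Write each element as a coordinate vector in ℝ⁴ using {E₁₁, E₁₂, E₂₁, E₂₂}.
Row-reduce the matrix whose columns are v₁, v₂, v₃, v₄.
The reduction yields 4 nonzero rows, so the rank is 4.
Since rank = 4 (the number of vectors), the set is linearly independent.

linearly independent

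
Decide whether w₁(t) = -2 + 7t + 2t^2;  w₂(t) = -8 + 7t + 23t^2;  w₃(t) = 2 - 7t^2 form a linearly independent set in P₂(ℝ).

Write each element as a coordinate vector in ℝ³ using {1, t, t^2}.
The matrix [w₁|w₂|w₃] has determinant 0.
A zero determinant means the columns are linearly dependent.
Indeed w₁ - w₂ - 3w₃ = 0.

linearly dependent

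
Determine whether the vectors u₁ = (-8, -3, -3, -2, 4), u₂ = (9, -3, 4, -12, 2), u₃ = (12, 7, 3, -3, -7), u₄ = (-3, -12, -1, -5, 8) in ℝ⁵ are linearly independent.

Row-reduce the matrix whose columns are u₁, u₂, u₃, u₄.
The reduction yields 4 nonzero rows, so the rank is 4.
Since rank = 4 (the number of vectors), the set is linearly independent.

linearly independent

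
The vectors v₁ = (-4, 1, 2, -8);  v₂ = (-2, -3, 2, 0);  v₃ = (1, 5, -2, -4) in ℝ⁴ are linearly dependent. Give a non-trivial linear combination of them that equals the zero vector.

v₁ - 3v₂ - 2v₃ = 0

Row-reduce the matrix with v₁, v₂, v₃ as columns; the null space gives the coefficients.
One solution (up to scaling) is (1, -3, -2).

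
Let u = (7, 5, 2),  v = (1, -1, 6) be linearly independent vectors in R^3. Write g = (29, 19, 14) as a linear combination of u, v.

g = 4u + v

Write g = α₁u + α₂v and equate components.
Row-reducing the augmented matrix gives the unique coefficients (α₁, α₂) = (4, 1).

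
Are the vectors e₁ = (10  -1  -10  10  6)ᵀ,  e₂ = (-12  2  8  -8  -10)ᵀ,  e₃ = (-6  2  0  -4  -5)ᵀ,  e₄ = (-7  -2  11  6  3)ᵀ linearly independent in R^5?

Place the vectors as rows of a 4×5 matrix and reduce to echelon form.
The reduction yields 4 nonzero rows, so the rank is 4.
Since rank = 4 (the number of vectors), the set is linearly independent.

linearly independent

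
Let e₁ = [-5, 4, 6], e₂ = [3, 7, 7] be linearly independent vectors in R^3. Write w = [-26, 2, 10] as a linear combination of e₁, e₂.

w = 4e₁ - 2e₂

Solve the system with e₁, e₂ as columns and w as the right-hand side.
Row-reducing the augmented matrix gives the unique coefficients (a₁, a₂) = (4, -2).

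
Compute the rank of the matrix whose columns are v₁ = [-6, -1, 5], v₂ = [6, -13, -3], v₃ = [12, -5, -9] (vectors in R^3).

Form the matrix with v₁, v₂, v₃ as columns and reduce.
Exactly 2 pivots survive; hence the rank is 2.

2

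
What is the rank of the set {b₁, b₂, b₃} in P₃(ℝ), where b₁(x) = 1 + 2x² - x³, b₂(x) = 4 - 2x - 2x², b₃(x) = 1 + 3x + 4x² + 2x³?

Represent each element by its coordinate vector in ℝ⁴.
Form the matrix with b₁, b₂, b₃ as columns and reduce.
There are 3 pivot columns, so rank = 3.

3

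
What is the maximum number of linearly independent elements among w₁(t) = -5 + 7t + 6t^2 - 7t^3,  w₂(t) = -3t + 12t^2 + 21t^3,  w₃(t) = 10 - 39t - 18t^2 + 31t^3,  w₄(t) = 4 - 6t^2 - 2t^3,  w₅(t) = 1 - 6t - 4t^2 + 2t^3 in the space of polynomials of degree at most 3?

3

Use coordinates relative to {1, t, …, t^3}.
Row-reduce the 5×4 matrix with these as rows.
The echelon form has 3 nonzero rows, so the rank is 3.
(With 5 elements in a 4-dimensional space the rank is at most 4.)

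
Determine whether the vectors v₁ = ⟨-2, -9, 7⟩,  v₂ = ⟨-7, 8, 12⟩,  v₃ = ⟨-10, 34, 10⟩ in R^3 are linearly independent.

linearly dependent

The matrix [v₁|v₂|v₃] has determinant 0.
A zero determinant means the columns are linearly dependent.
Indeed 2v₁ - 2v₂ + v₃ = 0.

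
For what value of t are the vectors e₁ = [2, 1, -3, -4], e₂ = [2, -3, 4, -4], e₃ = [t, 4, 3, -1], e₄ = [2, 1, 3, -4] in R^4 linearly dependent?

t = 1/2

Dependence holds iff the 4×4 matrix [e₁ e₂ e₃ e₄] is singular.
The determinant works out to 96*t - 48.
Setting this to zero gives t = 1/2.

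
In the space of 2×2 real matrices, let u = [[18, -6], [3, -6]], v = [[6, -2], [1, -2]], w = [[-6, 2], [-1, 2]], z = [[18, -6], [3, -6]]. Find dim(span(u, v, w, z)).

1

Use coordinates relative to {E₁₁, E₁₂, E₂₁, E₂₂}.
Put the 4×4 matrix [u|v|w|z] into echelon form.
Exactly 1 pivot survives; hence the rank is 1.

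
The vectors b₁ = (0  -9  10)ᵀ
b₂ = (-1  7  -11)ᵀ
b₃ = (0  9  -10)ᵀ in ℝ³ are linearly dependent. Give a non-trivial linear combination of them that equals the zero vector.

b₁ + b₃ = 0

Write the vectors as columns of a matrix and find a nonzero vector in its null space.
The free variable yields coefficients (1, 0, 1) (any nonzero multiple also works).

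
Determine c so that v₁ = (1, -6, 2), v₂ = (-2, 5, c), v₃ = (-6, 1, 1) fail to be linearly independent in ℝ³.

c = -7/5

Dependence holds iff the 3×3 matrix [v₁ v₂ v₃] is singular.
The determinant works out to 35*c + 49.
This vanishes exactly when c = -7/5.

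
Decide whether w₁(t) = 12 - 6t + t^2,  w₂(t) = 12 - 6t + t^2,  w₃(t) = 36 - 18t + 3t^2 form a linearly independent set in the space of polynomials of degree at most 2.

linearly dependent

Write each element as a coordinate vector in ℝ³ using {1, t, t^2}.
Row-reduce the matrix whose columns are w₁, w₂, w₃.
The reduction yields 1 nonzero row, so the rank is 1.
Since rank 1 < 3, the set is linearly dependent.
Indeed w₁ - w₂ = 0.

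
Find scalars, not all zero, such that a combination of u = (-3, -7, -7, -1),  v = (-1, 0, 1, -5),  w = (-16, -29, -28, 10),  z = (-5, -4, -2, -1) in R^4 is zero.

Row-reduce the matrix with u, v, w, z as columns; the null space gives the coefficients.
One solution (up to scaling) is (3, -3, -1, 2).

3u - 3v - w + 2z = 0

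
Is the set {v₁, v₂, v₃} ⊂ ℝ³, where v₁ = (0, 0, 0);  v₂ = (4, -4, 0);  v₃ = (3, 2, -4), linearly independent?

linearly dependent

One of the vectors is the zero vector, so the set is linearly dependent.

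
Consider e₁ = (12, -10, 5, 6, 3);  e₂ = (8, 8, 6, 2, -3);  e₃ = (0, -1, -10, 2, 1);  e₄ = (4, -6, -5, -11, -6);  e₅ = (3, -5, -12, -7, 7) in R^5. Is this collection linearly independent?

linearly independent

Form the 5×5 matrix with these as columns; its determinant is 276117.
A nonzero determinant means the columns are linearly independent.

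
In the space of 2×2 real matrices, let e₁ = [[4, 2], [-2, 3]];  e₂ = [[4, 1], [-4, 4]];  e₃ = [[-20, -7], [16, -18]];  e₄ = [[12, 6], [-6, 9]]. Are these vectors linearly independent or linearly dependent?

linearly dependent

Take coordinates with respect to the standard basis {E₁₁, E₁₂, E₂₁, E₂₂}.
Form the 4×4 matrix with these as columns; its determinant is 0.
A zero determinant means the columns are linearly dependent.
Indeed 2e₁ + 3e₂ + e₃ = 0.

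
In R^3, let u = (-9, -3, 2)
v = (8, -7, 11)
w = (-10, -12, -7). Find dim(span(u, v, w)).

Form the matrix with u, v, w as columns and reduce.
There are 3 pivot columns, so rank = 3.

3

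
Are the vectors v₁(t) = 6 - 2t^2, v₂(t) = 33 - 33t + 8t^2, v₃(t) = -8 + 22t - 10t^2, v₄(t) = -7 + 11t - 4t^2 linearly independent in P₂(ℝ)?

Write each element as a coordinate vector in ℝ³ using {1, t, t^2}.
There are 4 vectors in a 3-dimensional space, so they cannot be linearly independent.

linearly dependent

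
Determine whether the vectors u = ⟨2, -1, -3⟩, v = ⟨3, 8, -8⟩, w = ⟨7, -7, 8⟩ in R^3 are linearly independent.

linearly independent

Row-reduce the matrix whose columns are u, v, w.
The reduction yields 3 nonzero rows, so the rank is 3.
Since rank = 3 (the number of vectors), the set is linearly independent.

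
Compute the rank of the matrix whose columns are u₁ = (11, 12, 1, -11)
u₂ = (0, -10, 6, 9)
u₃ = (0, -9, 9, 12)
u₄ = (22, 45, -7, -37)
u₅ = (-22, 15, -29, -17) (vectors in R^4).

3

Row-reduce the 5×4 matrix with these as rows.
Reduction leaves 3 leading entries, giving rank 3.
(With 5 elements in a 4-dimensional space the rank is at most 4.)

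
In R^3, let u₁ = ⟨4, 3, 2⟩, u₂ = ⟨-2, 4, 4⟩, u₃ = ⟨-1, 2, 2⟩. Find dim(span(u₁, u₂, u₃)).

2

Form the matrix with u₁, u₂, u₃ as columns and reduce.
There are 2 pivot columns, so rank = 2.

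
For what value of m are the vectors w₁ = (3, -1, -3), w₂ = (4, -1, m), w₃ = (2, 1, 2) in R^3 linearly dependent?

m = -16/5

Place the vectors as rows of a 3×3 matrix; dependence ⇔ determinant zero.
The determinant works out to -5*m - 16.
This vanishes exactly when m = -16/5.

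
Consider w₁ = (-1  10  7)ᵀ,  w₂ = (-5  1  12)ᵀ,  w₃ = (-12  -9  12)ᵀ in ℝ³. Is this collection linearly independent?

Place the vectors as rows of a 3×3 matrix and reduce to echelon form.
The reduction yields 3 nonzero rows, so the rank is 3.
Since rank = 3 (the number of vectors), the set is linearly independent.

linearly independent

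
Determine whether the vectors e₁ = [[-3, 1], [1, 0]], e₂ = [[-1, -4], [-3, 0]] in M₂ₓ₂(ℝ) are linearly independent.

Write each element as a coordinate vector in ℝ⁴ using {E₁₁, E₁₂, E₂₁, E₂₂}.
Place the vectors as rows of a 2×4 matrix and reduce to echelon form.
The reduction yields 2 nonzero rows, so the rank is 2.
Since rank = 2 (the number of vectors), the set is linearly independent.

linearly independent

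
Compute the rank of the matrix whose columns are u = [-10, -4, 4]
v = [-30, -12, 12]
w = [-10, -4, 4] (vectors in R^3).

rank 1

Row-reduce the 3×3 matrix with these as rows.
The echelon form has 1 nonzero row, so the rank is 1.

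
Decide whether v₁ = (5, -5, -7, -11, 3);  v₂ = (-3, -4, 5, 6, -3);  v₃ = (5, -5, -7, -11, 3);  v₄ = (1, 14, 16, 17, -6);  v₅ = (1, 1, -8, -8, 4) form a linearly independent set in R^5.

linearly dependent

Two of the vectors are equal, giving an immediate dependence.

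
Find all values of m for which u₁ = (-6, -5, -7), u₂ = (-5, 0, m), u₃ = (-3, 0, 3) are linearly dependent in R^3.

The vectors are dependent exactly when the determinant of the matrix with rows u₁, u₂, u₃ vanishes.
The determinant works out to 15*m - 75.
Setting this to zero gives m = 5.

m = 5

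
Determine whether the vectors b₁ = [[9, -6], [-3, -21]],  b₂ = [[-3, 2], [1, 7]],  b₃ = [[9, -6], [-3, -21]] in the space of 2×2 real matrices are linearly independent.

linearly dependent

Take coordinates with respect to the standard basis {E₁₁, E₁₂, E₂₁, E₂₂}.
One vector is a scalar multiple of another, so the set is dependent.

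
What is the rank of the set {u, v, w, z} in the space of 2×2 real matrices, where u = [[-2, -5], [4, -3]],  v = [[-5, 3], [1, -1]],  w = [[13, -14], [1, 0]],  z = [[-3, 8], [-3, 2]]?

rank 2

Represent each element by its coordinate vector in ℝ⁴.
Apply Gaussian elimination to the matrix whose rows are u, v, w, z.
Exactly 2 pivots survive; hence the rank is 2.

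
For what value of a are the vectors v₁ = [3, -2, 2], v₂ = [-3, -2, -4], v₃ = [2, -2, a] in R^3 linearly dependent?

Dependence holds iff the 3×3 matrix [v₁ v₂ v₃] is singular.
The determinant works out to 12 - 12*a.
Setting this to zero gives a = 1.

a = 1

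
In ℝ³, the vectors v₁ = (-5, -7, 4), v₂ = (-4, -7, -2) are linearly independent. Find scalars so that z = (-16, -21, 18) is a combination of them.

z = 4v₁ - v₂

Since v₁, v₂ are independent, the coefficients expressing z are uniquely determined by a linear system.
Back-substitution yields (α₁, α₂) = (4, -1).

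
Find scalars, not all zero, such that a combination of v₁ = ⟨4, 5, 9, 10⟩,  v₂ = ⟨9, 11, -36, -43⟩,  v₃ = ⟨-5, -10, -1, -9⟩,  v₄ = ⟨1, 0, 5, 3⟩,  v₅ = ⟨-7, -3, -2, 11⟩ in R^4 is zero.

Solve the homogeneous system with v₁, v₂, v₃, v₄, v₅ as columns by row-reducing the coefficient matrix.
A generator of the null space is (3, 1, 2, 3, 2).

3v₁ + v₂ + 2v₃ + 3v₄ + 2v₅ = 0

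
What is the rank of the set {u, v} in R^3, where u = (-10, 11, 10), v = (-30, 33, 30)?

1

Row-reduce the 2×3 matrix with these as rows.
The echelon form has 1 nonzero row, so the rank is 1.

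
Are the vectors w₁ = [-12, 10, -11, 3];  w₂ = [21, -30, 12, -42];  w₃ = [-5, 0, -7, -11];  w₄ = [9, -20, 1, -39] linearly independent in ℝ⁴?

linearly dependent

Form the 4×4 matrix with these as columns; its determinant is 0.
A zero determinant means the columns are linearly dependent.
Indeed 3w₁ + w₂ - 3w₃ = 0.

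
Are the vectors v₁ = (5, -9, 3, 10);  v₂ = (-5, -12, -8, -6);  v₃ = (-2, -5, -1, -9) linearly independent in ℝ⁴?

linearly independent

Row-reduce the matrix whose columns are v₁, v₂, v₃.
The reduction yields 3 nonzero rows, so the rank is 3.
Since rank = 3 (the number of vectors), the set is linearly independent.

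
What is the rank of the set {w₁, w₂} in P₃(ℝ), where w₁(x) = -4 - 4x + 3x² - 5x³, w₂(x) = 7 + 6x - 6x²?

Pass to coordinate vectors with respect to the basis {1, x, …, x³}.
Form the matrix with w₁, w₂ as columns and reduce.
There are 2 pivot columns, so rank = 2.

rank 2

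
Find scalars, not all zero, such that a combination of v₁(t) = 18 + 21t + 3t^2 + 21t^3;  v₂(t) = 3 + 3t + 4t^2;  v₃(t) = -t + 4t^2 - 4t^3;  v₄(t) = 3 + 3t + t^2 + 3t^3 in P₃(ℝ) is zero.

Write each element as a vector in ℝ⁴ using {1, t, …, t^3}.
Set up α₁v₁ + … + α₄v₄ = 0 and solve the homogeneous system.
One solution (up to scaling) is (1, -3, 3, -3).

v₁ - 3v₂ + 3v₃ - 3v₄ = 0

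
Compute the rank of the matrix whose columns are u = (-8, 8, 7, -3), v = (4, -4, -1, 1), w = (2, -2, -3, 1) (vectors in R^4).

2

Put the 4×3 matrix [u|v|w] into echelon form.
Exactly 2 pivots survive; hence the rank is 2.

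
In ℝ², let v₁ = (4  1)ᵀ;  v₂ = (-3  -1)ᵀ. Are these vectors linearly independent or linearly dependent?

linearly independent

The matrix [v₁|v₂] has determinant -1.
A nonzero determinant means the columns are linearly independent.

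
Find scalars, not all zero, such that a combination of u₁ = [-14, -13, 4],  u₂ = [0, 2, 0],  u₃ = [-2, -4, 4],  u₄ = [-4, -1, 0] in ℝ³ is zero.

u₁ + 3u₂ - u₃ - 3u₄ = 0

Write the vectors as columns of a matrix and find a nonzero vector in its null space.
A generator of the null space is (1, 3, -1, -3).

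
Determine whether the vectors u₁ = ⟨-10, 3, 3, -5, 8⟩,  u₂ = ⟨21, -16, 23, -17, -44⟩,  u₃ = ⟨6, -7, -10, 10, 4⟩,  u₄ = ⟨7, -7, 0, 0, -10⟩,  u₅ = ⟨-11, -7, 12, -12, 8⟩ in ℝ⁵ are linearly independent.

linearly dependent

The matrix [u₁|u₂|u₃|u₄|u₅] has determinant 0.
A zero determinant means the columns are linearly dependent.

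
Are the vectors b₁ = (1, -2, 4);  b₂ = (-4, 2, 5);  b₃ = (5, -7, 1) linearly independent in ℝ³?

Form the 3×3 matrix with these as columns; its determinant is 51.
A nonzero determinant means the columns are linearly independent.

linearly independent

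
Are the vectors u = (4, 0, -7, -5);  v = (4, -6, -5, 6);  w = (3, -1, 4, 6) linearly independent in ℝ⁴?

Row-reduce the matrix whose columns are u, v, w.
The reduction yields 3 nonzero rows, so the rank is 3.
Since rank = 3 (the number of vectors), the set is linearly independent.

linearly independent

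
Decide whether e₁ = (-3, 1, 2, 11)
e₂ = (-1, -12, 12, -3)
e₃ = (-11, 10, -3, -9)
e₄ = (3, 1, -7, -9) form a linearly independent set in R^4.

The matrix [e₁|e₂|e₃|e₄] has determinant -6326.
A nonzero determinant means the columns are linearly independent.

linearly independent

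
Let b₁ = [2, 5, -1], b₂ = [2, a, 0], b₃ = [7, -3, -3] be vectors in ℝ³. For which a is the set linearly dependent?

a = -36

The set is linearly dependent precisely when det[b₁; b₂; b₃] = 0.
Cofactor expansion gives det = a + 36.
Setting this to zero gives a = -36.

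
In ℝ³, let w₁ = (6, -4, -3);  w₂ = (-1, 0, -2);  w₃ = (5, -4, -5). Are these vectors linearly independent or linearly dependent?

linearly dependent

Place the vectors as rows of a 3×3 matrix and reduce to echelon form.
The reduction yields 2 nonzero rows, so the rank is 2.
Since rank 2 < 3, the set is linearly dependent.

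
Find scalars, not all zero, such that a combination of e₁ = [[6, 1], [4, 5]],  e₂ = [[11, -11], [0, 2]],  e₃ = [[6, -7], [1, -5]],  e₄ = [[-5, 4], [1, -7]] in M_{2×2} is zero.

e₂ - e₃ + e₄ = 0

Write each element as a vector in ℝ⁴ using {E₁₁, E₁₂, E₂₁, E₂₂}.
Solve the homogeneous system with e₁, e₂, e₃, e₄ as columns by row-reducing the coefficient matrix.
The free variable yields coefficients (0, 1, -1, 1) (any nonzero multiple also works).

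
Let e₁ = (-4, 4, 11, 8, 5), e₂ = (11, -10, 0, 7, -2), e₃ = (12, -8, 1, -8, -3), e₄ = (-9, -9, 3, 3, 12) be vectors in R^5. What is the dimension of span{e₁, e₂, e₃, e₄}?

Apply Gaussian elimination to the matrix whose rows are e₁, e₂, e₃, e₄.
The echelon form has 4 nonzero rows, so the rank is 4.

dim = 4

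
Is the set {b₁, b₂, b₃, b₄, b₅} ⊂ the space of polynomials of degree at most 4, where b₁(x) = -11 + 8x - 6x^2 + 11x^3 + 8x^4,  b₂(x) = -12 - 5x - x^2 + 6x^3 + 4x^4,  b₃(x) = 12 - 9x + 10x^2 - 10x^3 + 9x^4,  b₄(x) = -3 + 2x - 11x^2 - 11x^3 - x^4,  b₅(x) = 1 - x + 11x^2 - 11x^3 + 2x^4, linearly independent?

Take coordinates with respect to the standard basis {1, x, …, x^4}.
Place the vectors as rows of a 5×5 matrix and reduce to echelon form.
The reduction yields 5 nonzero rows, so the rank is 5.
Since rank = 5 (the number of vectors), the set is linearly independent.

linearly independent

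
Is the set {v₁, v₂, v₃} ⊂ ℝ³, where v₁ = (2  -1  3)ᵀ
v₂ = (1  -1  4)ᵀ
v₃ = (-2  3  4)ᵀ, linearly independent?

Form the 3×3 matrix with these as columns; its determinant is -17.
A nonzero determinant means the columns are linearly independent.

linearly independent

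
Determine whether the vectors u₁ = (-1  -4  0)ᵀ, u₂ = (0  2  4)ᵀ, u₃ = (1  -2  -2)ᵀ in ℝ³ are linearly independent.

The matrix [u₁|u₂|u₃] has determinant -20.
A nonzero determinant means the columns are linearly independent.

linearly independent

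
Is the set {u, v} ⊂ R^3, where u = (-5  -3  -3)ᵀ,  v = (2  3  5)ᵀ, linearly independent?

linearly independent

Row-reduce the matrix whose columns are u, v.
The reduction yields 2 nonzero rows, so the rank is 2.
Since rank = 2 (the number of vectors), the set is linearly independent.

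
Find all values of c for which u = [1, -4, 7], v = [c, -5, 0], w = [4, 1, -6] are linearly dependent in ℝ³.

Dependence holds iff the 3×3 matrix [u v w] is singular.
Cofactor expansion gives det = 170 - 17*c.
Setting this to zero gives c = 10.

c = 10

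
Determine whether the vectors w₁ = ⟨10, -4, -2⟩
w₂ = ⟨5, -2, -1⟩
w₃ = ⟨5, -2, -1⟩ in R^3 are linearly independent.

One vector is a scalar multiple of another, so the set is dependent.

linearly dependent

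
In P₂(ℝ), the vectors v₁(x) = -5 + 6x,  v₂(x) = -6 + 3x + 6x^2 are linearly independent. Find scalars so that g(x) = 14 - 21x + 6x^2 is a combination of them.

Work in coordinates with respect to the standard basis {1, x, x^2}.
Write g = α₁v₁ + α₂v₂ and equate components.
Row-reducing the augmented matrix gives the unique coefficients (α₁, α₂) = (-4, 1).

g = -4v₁ + v₂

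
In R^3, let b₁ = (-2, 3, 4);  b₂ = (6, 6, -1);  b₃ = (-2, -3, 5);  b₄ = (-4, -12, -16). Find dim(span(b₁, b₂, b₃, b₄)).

3

Form the matrix with b₁, b₂, b₃, b₄ as columns and reduce.
There are 3 pivot columns, so rank = 3.
(With 4 elements in a 3-dimensional space the rank is at most 3.)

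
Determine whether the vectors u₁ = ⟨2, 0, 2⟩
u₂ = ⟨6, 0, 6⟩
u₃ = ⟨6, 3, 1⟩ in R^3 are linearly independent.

linearly dependent

One vector is a scalar multiple of another, so the set is dependent.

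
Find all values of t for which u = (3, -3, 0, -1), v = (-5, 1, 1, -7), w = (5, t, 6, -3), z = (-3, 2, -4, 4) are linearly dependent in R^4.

The vectors are dependent exactly when the determinant of the matrix with rows u, v, w, z vanishes.
The determinant works out to 95*t + 171.
Setting this to zero gives t = -9/5.

t = -9/5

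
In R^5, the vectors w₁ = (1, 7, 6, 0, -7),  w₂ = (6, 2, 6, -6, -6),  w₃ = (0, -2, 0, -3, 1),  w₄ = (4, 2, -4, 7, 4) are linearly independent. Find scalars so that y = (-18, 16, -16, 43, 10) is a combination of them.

y = 2w₁ - 4w₂ - 4w₃ + w₄

Write y = a₁w₁ + … + a₄w₄ and equate components.
Row-reducing the augmented matrix gives the unique coefficients (a₁, …, a₄) = (2, -4, -4, 1).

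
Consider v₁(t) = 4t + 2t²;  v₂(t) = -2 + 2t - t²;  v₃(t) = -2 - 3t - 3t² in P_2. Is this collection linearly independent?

linearly independent

Take coordinates with respect to the standard basis {1, t, t²}.
Form the 3×3 matrix with these as columns; its determinant is 4.
A nonzero determinant means the columns are linearly independent.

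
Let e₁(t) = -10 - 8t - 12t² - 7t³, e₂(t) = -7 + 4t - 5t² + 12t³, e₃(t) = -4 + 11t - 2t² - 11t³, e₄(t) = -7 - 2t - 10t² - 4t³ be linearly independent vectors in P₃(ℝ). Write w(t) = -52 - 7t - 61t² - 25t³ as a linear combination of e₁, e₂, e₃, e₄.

Work in coordinates with respect to the standard basis {1, t, …, t³}.
Set up the augmented matrix [e₁ | e₂ | e₃ | e₄ | w] and row-reduce.
The system has the unique solution (α₁, …, α₄) = (2, 1, 1, 3).

w = 2e₁ + e₂ + e₃ + 3e₄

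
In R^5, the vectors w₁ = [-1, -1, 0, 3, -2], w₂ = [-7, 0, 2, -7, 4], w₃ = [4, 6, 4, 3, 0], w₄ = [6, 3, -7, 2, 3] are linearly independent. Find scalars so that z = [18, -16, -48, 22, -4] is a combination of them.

Write z = α₁w₁ + … + α₄w₄ and equate components.
Back-substitution yields (α₁, …, α₄) = (4, -2, -4, 4).

z = 4w₁ - 2w₂ - 4w₃ + 4w₄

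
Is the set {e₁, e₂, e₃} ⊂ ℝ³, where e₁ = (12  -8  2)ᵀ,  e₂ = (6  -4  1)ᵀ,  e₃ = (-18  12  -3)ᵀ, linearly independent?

One vector is a scalar multiple of another, so the set is dependent.

linearly dependent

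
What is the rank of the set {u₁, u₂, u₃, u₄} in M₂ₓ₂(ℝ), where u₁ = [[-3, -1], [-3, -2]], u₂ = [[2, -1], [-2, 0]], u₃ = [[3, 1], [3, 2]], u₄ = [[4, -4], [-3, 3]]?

Represent each element by its coordinate vector in ℝ⁴.
Row-reduce the 4×4 matrix with these as rows.
There are 3 pivot columns, so rank = 3.

3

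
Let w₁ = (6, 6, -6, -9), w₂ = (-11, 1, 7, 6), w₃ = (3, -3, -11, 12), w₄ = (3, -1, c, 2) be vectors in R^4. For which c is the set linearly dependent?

c = -13/3

Place the vectors as rows of a 4×4 matrix; dependence ⇔ determinant zero.
Expanding, det = -810*c - 3510.
This vanishes exactly when c = -13/3.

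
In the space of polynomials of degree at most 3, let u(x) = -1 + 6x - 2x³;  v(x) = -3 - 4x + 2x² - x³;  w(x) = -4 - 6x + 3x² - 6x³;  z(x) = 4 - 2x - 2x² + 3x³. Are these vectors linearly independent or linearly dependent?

linearly dependent

Write each element as a coordinate vector in ℝ⁴ using {1, x, …, x³}.
Row-reduce the matrix whose columns are u, v, w, z.
The reduction yields 3 nonzero rows, so the rank is 3.
Since rank 3 < 4, the set is linearly dependent.
Indeed u + v + z = 0.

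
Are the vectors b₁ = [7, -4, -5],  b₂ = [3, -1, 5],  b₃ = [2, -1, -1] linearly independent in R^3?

linearly independent

Row-reduce the matrix whose columns are b₁, b₂, b₃.
The reduction yields 3 nonzero rows, so the rank is 3.
Since rank = 3 (the number of vectors), the set is linearly independent.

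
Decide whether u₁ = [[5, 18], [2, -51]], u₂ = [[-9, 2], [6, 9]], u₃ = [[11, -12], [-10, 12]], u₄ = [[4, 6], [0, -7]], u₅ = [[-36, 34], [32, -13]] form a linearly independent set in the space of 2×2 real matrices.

Write each element as a coordinate vector in ℝ⁴ using {E₁₁, E₁₂, E₂₁, E₂₂}.
There are 5 vectors in a 4-dimensional space, so they cannot be linearly independent.

linearly dependent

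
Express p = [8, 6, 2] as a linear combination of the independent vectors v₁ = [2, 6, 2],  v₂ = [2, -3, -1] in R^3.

p = 2v₁ + 2v₂

Solve the system with v₁, v₂ as columns and p as the right-hand side.
Back-substitution yields (a₁, a₂) = (2, 2).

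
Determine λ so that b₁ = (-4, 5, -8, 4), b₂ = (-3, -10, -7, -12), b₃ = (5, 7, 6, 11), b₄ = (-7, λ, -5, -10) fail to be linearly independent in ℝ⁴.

Place the vectors as rows of a 4×4 matrix; dependence ⇔ determinant zero.
The determinant works out to 304*λ + 1216.
Solving 304*λ + 1216 = 0 yields λ = -4.

λ = -4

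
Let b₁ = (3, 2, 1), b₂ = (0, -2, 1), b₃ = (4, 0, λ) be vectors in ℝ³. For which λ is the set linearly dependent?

λ = 8/3

The set is linearly dependent precisely when det[b₁; b₂; b₃] = 0.
Cofactor expansion gives det = 16 - 6*λ.
This vanishes exactly when λ = 8/3.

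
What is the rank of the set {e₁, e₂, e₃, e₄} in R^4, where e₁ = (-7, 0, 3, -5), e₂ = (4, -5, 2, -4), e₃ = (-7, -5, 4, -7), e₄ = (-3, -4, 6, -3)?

4

Put the 4×4 matrix [e₁|e₂|e₃|e₄] into echelon form.
Reduction leaves 4 leading entries, giving rank 4.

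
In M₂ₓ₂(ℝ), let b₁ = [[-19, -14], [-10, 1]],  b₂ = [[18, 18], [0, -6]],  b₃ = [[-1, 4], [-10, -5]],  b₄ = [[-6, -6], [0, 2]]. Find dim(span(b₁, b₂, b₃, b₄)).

2

Pass to coordinate vectors with respect to the basis {E₁₁, E₁₂, E₂₁, E₂₂}.
Put the 4×4 matrix [b₁|b₂|b₃|b₄] into echelon form.
The echelon form has 2 nonzero rows, so the rank is 2.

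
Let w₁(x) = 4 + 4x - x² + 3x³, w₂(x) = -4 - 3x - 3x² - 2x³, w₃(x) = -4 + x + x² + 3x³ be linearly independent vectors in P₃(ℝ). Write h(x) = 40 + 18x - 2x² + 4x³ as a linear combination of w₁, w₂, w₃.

h = 4w₁ - 2w₂ - 4w₃

Identify each element with its coordinate vector in ℝ⁴ via {1, x, …, x³}.
Solve the system with w₁, w₂, w₃ as columns and h as the right-hand side.
Row-reducing the augmented matrix gives the unique coefficients (a₁, a₂, a₃) = (4, -2, -4).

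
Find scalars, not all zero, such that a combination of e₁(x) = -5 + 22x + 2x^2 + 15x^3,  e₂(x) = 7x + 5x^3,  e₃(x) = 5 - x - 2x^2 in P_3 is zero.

e₁ - 3e₂ + e₃ = 0

Take coordinates with respect to {1, x, …, x^3}.
Write the vectors as columns of a matrix and find a nonzero vector in its null space.
A generator of the null space is (1, -3, 1).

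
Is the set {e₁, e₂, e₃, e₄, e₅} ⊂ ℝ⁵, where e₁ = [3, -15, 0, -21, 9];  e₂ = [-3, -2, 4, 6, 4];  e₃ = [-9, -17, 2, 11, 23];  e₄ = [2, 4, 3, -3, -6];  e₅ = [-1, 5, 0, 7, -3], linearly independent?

One vector is a scalar multiple of another, so the set is dependent.

linearly dependent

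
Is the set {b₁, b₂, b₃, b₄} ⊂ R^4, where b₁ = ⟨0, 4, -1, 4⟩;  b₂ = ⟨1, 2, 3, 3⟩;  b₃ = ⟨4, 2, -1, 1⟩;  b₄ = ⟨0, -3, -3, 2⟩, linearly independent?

linearly independent

Form the 4×4 matrix with these as columns; its determinant is 365.
A nonzero determinant means the columns are linearly independent.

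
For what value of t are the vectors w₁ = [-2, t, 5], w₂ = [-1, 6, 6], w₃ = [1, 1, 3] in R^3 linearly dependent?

Dependence holds iff the 3×3 matrix [w₁ w₂ w₃] is singular.
Cofactor expansion gives det = 9*t - 59.
Solving 9*t - 59 = 0 yields t = 59/9.

t = 59/9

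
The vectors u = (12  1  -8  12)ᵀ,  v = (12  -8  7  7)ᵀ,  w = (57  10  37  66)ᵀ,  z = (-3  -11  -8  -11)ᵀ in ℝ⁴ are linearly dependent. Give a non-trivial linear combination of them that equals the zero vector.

Solve the homogeneous system with u, v, w, z as columns by row-reducing the coefficient matrix.
One solution (up to scaling) is (1, 3, -1, -3).

u + 3v - w - 3z = 0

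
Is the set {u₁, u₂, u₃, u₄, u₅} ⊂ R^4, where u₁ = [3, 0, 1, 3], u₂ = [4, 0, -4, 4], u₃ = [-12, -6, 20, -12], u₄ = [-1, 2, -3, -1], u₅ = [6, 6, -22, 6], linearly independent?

linearly dependent

There are 5 vectors in a 4-dimensional space, so they cannot be linearly independent.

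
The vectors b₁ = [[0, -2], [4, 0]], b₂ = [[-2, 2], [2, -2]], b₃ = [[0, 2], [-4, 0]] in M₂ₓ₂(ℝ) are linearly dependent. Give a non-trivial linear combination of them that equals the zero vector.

b₁ + b₃ = 0

Write each element as a vector in ℝ⁴ using {E₁₁, E₁₂, E₂₁, E₂₂}.
Set up α₁b₁ + … + α₃b₃ = 0 and solve the homogeneous system.
One solution (up to scaling) is (1, 0, 1).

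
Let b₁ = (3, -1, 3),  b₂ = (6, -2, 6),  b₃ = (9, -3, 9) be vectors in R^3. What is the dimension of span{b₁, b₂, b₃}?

Apply Gaussian elimination to the matrix whose rows are b₁, b₂, b₃.
The echelon form has 1 nonzero row, so the rank is 1.

1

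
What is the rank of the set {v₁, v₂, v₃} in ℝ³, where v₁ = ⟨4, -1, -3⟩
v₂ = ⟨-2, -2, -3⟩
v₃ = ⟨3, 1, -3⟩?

Form the matrix with v₁, v₂, v₃ as columns and reduce.
The echelon form has 3 nonzero rows, so the rank is 3.

rank 3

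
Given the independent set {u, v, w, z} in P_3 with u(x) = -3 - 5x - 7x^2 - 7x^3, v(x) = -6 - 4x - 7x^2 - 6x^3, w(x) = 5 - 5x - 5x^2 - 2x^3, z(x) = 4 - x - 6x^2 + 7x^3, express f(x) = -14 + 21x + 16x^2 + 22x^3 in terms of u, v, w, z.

f = -3u + 2v - 3w + z

Take coordinate vectors relative to {1, x, …, x^3}.
Solve the system with u, v, w, z as columns and f as the right-hand side.
Row-reducing the augmented matrix gives the unique coefficients (c₁, …, c₄) = (-3, 2, -3, 1).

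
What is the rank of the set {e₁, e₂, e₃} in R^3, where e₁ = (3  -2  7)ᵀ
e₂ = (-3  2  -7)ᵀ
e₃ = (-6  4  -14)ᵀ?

1

Form the matrix with e₁, e₂, e₃ as columns and reduce.
Reduction leaves 1 leading entry, giving rank 1.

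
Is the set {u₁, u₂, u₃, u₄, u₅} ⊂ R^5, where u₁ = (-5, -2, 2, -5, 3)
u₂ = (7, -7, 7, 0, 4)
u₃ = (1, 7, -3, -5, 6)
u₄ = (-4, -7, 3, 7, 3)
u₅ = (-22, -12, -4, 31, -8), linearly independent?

linearly dependent

Place the vectors as rows of a 5×5 matrix and reduce to echelon form.
The reduction yields 4 nonzero rows, so the rank is 4.
Since rank 4 < 5, the set is linearly dependent.
Indeed u₁ + 2u₂ + u₃ - 3u₄ + u₅ = 0.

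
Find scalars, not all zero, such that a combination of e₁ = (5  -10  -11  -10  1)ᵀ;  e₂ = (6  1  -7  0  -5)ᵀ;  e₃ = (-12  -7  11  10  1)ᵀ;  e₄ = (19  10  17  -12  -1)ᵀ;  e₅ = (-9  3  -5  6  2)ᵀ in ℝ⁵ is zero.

Solve the homogeneous system with e₁, e₂, e₃, e₄, e₅ as columns by row-reducing the coefficient matrix.
The free variable yields coefficients (1, 1, 1, 1, 2) (any nonzero multiple also works).

e₁ + e₂ + e₃ + e₄ + 2e₅ = 0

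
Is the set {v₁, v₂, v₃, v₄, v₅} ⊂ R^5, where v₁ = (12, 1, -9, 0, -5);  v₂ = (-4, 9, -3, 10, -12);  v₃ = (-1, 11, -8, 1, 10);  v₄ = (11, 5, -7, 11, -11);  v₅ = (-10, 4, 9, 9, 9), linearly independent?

The matrix [v₁|v₂|v₃|v₄|v₅] has determinant -1425.
A nonzero determinant means the columns are linearly independent.

linearly independent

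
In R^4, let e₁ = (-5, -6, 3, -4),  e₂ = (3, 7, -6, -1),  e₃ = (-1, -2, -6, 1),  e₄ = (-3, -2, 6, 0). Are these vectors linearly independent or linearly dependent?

The matrix [e₁|e₂|e₃|e₄] has determinant 621.
A nonzero determinant means the columns are linearly independent.

linearly independent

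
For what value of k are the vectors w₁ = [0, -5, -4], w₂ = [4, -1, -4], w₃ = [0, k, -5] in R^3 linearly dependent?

Dependence holds iff the 3×3 matrix [w₁ w₂ w₃] is singular.
Cofactor expansion gives det = -16*k - 100.
This vanishes exactly when k = -25/4.

k = -25/4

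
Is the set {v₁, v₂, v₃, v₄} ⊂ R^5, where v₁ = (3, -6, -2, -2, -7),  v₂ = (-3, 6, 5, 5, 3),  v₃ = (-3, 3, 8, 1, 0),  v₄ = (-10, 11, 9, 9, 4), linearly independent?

linearly independent

Row-reduce the matrix whose columns are v₁, v₂, v₃, v₄.
The reduction yields 4 nonzero rows, so the rank is 4.
Since rank = 4 (the number of vectors), the set is linearly independent.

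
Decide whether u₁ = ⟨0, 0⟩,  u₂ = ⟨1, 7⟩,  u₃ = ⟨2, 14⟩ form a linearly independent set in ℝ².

linearly dependent

There are 3 vectors in a 2-dimensional space, so they cannot be linearly independent.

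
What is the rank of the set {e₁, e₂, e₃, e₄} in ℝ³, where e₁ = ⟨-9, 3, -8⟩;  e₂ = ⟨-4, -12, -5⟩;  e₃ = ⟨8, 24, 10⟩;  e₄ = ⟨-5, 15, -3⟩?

2

Form the matrix with e₁, e₂, e₃, e₄ as columns and reduce.
There are 2 pivot columns, so rank = 2.
(With 4 elements in a 3-dimensional space the rank is at most 3.)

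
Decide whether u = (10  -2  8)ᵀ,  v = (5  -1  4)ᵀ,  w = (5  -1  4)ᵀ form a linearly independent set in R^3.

Two of the vectors are equal, giving an immediate dependence.

linearly dependent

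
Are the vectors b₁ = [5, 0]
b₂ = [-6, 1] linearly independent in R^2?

linearly independent

Form the 2×2 matrix with these as columns; its determinant is 5.
A nonzero determinant means the columns are linearly independent.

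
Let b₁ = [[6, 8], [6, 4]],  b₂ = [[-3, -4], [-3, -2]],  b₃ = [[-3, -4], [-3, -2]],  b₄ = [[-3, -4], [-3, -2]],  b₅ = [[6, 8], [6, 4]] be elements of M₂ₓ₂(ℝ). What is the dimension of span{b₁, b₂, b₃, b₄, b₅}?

Represent each element by its coordinate vector in ℝ⁴.
Put the 4×5 matrix [b₁|b₂|b₃|b₄|b₅] into echelon form.
Exactly 1 pivot survives; hence the rank is 1.
(With 5 elements in a 4-dimensional space the rank is at most 4.)

dim = 1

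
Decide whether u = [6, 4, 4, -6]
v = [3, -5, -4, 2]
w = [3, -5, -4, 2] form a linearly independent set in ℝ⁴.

linearly dependent

Two of the vectors are equal, giving an immediate dependence.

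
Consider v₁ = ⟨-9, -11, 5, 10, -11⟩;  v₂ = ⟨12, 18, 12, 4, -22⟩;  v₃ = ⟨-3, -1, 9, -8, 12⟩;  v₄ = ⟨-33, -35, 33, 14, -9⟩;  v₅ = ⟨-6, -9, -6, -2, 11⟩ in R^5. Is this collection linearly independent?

One vector is a scalar multiple of another, so the set is dependent.

linearly dependent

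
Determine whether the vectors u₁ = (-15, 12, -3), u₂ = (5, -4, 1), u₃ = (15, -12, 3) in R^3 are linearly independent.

The matrix [u₁|u₂|u₃] has determinant 0.
A zero determinant means the columns are linearly dependent.

linearly dependent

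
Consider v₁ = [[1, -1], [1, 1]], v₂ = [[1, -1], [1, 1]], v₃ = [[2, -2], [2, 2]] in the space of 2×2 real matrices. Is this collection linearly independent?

linearly dependent

Take coordinates with respect to the standard basis {E₁₁, E₁₂, E₂₁, E₂₂}.
Place the vectors as rows of a 3×4 matrix and reduce to echelon form.
The reduction yields 1 nonzero row, so the rank is 1.
Since rank 1 < 3, the set is linearly dependent.
Indeed v₁ - v₂ = 0.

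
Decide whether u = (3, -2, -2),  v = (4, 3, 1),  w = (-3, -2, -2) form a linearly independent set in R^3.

linearly independent

Place the vectors as rows of a 3×3 matrix and reduce to echelon form.
The reduction yields 3 nonzero rows, so the rank is 3.
Since rank = 3 (the number of vectors), the set is linearly independent.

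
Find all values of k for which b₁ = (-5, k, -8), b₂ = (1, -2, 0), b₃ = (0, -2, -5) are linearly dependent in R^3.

Place the vectors as rows of a 3×3 matrix; dependence ⇔ determinant zero.
Cofactor expansion gives det = 5*k - 34.
Solving 5*k - 34 = 0 yields k = 34/5.

k = 34/5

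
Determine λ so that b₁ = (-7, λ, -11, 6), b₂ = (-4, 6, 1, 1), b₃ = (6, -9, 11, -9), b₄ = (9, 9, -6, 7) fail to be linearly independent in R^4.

λ = -3/7

The vectors are dependent exactly when the determinant of the matrix with rows b₁, b₂, b₃, b₄ vanishes.
Expanding, det = 350*λ + 150.
Solving 350*λ + 150 = 0 yields λ = -3/7.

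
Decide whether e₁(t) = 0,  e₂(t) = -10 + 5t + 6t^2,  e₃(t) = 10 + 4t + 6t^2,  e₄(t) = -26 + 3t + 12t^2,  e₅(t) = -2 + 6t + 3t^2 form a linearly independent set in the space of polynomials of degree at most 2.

linearly dependent

Write each element as a coordinate vector in ℝ³ using {1, t, t^2}.
There are 5 vectors in a 3-dimensional space, so they cannot be linearly independent.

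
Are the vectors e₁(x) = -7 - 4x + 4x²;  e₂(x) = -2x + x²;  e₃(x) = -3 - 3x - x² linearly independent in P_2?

linearly independent

Write each element as a coordinate vector in ℝ³ using {1, x, x²}.
Row-reduce the matrix whose columns are e₁, e₂, e₃.
The reduction yields 3 nonzero rows, so the rank is 3.
Since rank = 3 (the number of vectors), the set is linearly independent.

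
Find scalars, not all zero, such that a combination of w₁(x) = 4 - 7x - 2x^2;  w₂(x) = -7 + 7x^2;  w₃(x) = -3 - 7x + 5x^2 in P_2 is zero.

Pass to coordinate vectors relative to the basis {1, x, x^2}.
Solve the homogeneous system with w₁, w₂, w₃ as columns by row-reducing the coefficient matrix.
One solution (up to scaling) is (1, 1, -1).

w₁ + w₂ - w₃ = 0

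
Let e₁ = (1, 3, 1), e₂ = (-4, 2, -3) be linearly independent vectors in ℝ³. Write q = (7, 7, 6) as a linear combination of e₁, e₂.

q = 3e₁ - e₂

Solve the system with e₁, e₂ as columns and q as the right-hand side.
The system has the unique solution (a₁, a₂) = (3, -1).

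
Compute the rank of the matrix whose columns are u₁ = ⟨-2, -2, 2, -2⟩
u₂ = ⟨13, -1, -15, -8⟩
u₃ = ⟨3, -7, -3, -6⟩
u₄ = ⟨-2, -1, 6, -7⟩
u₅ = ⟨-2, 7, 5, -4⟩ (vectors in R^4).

Put the 4×5 matrix [u₁|u₂|u₃|u₄|u₅] into echelon form.
Exactly 4 pivots survive; hence the rank is 4.
(With 5 elements in a 4-dimensional space the rank is at most 4.)

4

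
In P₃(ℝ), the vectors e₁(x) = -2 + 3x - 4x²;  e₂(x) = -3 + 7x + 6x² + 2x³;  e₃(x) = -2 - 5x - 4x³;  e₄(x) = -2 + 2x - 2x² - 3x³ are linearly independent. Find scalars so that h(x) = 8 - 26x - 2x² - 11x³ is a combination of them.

h = -3e₁ - 2e₂ + e₃ + e₄

Work in coordinates with respect to the standard basis {1, x, …, x³}.
Set up the augmented matrix [e₁ | e₂ | e₃ | e₄ | h] and row-reduce.
Back-substitution yields (α₁, …, α₄) = (-3, -2, 1, 1).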